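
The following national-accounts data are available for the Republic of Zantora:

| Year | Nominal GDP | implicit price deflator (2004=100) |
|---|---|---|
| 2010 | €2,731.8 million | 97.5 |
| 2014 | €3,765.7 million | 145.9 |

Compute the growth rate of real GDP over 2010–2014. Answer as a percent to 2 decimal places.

Real GDP 2010 = 2731.8 / 0.975 = 2801.85.
Real GDP 2014 = 3765.7 / 1.459 = 2581.01.
Real growth = 2581.01 / 2801.85 − 1 = -0.0788.

-7.88%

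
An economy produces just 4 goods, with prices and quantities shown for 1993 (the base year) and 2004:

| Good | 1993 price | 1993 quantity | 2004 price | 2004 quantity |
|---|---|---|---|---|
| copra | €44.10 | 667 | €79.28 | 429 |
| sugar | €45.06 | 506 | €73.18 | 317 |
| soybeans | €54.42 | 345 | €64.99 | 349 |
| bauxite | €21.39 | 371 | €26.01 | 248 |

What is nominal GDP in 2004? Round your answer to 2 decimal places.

Nominal GDP 2004 = Σ (p_2004 × q_2004) = 79.28·429 + 73.18·317 + 64.99·349 + 26.01·248 = 86341.17.

€86341.17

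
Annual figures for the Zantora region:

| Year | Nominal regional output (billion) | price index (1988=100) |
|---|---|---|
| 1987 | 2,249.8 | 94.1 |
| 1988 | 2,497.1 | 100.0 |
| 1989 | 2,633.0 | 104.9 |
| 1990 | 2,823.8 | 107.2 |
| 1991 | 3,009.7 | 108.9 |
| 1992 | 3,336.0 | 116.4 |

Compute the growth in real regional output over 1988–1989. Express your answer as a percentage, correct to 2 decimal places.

Real regional output 1988 = 2497.1/1.000 = 2497.10.
Real regional output 1989 = 2633.0/1.049 = 2510.01.
Change = 2510.01/2497.10 − 1 = 0.0052.

0.52%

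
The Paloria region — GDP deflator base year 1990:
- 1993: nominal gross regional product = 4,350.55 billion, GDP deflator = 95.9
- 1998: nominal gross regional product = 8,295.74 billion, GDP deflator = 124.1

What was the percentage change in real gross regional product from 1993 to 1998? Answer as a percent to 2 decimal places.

Deflate each year: 1993 → 4350.55/0.959 = 4536.55; 1998 → 8295.74/1.241 = 6684.72.
So real gross regional product changed by 6684.72/4536.55 − 1 = 0.4735, i.e. 47.35%.

47.35%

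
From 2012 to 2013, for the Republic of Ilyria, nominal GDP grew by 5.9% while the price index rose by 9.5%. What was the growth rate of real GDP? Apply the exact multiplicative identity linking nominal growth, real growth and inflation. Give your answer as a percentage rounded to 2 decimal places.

-3.29%

(1 + g_nom) = (1 + g_real)(1 + π), so g_real = 1.0590 / 1.0950 − 1 = -0.03288.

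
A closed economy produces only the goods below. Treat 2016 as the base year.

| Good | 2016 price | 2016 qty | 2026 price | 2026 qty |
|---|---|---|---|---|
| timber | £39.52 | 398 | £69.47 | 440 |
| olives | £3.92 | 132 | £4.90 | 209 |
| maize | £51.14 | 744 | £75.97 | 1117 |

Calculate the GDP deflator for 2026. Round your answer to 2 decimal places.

154.58

Nominal GDP 2026 = 69.47·440 + 4.90·209 + 75.97·1117 = 116449.39.
Real GDP 2026 (at 2016 prices) = 39.52·440 + 3.92·209 + 51.14·1117 = 75331.46.
Deflator = Nominal/Real × 100 = 116449.39/75331.46 × 100 = 154.583.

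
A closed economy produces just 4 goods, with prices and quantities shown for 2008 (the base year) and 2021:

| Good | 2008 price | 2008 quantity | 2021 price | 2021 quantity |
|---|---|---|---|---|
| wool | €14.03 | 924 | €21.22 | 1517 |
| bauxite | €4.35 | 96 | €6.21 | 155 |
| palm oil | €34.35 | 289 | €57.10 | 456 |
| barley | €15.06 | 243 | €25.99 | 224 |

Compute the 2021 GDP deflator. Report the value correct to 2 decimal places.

158.59

Nominal GDP 2021 = 21.22·1517 + 6.21·155 + 57.10·456 + 25.99·224 = 65012.65.
Real GDP 2021 (at 2008 prices) = 14.03·1517 + 4.35·155 + 34.35·456 + 15.06·224 = 40994.80.
Deflator = Nominal/Real × 100 = 65012.65/40994.80 × 100 = 158.588.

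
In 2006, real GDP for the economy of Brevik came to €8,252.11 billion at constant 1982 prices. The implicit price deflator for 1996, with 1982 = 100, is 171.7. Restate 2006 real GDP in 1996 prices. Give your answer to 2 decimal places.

€14,168.87 billion

Real GDP in 1996 prices = Real GDP in 1982 prices × (P_1996/P_1982) = 8252.11 × 1.717 = 14168.87.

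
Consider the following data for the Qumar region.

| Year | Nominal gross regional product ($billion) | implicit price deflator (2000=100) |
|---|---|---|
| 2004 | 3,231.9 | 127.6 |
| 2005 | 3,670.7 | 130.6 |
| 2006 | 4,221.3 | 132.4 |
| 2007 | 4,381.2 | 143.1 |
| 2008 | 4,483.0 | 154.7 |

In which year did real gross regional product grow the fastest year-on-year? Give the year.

2006

2005: real = 3670.7/1.306 = 2810.64; growth vs 2004 (2532.84) = 10.97%.
2006: real = 4221.3/1.324 = 3188.29; growth vs 2005 (2810.64) = 13.44%.
2007: real = 4381.2/1.431 = 3061.64; growth vs 2006 (3188.29) = -3.97%.
2008: real = 4483.0/1.547 = 2897.87; growth vs 2007 (3061.64) = -5.35%.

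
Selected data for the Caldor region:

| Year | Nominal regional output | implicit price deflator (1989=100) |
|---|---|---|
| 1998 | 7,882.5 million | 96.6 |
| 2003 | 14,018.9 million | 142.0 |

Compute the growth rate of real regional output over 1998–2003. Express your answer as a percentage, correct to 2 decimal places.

20.99%

Deflate each year: 1998 → 7882.5/0.966 = 8159.94; 2003 → 14018.9/1.420 = 9872.46.
So real regional output changed by 9872.46/8159.94 − 1 = 0.2099, i.e. 20.99%.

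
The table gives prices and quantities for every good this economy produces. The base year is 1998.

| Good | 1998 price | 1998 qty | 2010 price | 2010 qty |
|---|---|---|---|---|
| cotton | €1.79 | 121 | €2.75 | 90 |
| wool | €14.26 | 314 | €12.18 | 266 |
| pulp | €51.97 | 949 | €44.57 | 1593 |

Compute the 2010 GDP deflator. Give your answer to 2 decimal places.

85.87

Nominal GDP 2010 = 2.75·90 + 12.18·266 + 44.57·1593 = 74487.39.
Real GDP 2010 (at 1998 prices) = 1.79·90 + 14.26·266 + 51.97·1593 = 86742.47.
Deflator = Nominal/Real × 100 = 74487.39/86742.47 × 100 = 85.872.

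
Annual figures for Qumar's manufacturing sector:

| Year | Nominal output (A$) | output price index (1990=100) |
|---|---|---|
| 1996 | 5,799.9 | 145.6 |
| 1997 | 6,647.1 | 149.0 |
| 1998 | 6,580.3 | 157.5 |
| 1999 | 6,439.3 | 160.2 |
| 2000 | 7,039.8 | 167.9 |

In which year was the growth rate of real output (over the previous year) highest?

1997: real = 6647.1/1.490 = 4461.14; growth vs 1996 (3983.45) = 11.99%.
1998: real = 6580.3/1.575 = 4177.97; growth vs 1997 (4461.14) = -6.35%.
1999: real = 6439.3/1.602 = 4019.54; growth vs 1998 (4177.97) = -3.79%.
2000: real = 7039.8/1.679 = 4192.85; growth vs 1999 (4019.54) = 4.31%.

1997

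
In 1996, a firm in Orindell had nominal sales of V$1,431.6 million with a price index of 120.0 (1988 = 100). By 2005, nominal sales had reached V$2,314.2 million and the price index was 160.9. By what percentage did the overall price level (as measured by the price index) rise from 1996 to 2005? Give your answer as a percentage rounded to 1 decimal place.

34.1%

Price-level change = 160.9 / 120.0 − 1 = 0.3408.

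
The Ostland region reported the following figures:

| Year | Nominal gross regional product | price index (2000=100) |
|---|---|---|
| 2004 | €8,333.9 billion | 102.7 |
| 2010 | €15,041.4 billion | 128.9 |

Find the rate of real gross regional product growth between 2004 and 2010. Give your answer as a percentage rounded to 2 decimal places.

Deflate each year: 2004 → 8333.9/1.027 = 8114.80; 2010 → 15041.4/1.289 = 11669.05.
So real gross regional product changed by 11669.05/8114.80 − 1 = 0.4380, i.e. 43.80%.

43.80%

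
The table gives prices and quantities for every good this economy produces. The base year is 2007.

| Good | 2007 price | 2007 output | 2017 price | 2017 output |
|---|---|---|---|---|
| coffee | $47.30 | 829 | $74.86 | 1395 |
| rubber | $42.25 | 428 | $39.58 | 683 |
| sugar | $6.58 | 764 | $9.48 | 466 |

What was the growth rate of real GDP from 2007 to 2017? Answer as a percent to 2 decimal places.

Real GDP 2007 = Nominal GDP 2007 = 47.30·829 + 42.25·428 + 6.58·764 = 62321.82.
Real GDP 2017 (at 2007 prices) = 47.30·1395 + 42.25·683 + 6.58·466 = 97906.53.
Real growth = 97906.53/62321.82 − 1 = 0.5710.

57.10%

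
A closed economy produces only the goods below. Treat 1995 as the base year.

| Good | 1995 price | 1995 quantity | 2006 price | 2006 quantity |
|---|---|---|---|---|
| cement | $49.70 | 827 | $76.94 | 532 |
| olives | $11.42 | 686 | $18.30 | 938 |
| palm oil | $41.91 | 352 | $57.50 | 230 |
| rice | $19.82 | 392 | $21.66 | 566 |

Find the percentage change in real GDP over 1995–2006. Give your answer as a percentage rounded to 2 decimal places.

-18.82%

Real GDP 1995 = Nominal GDP 1995 = 49.70·827 + 11.42·686 + 41.91·352 + 19.82·392 = 71457.78.
Real GDP 2006 (at 1995 prices) = 49.70·532 + 11.42·938 + 41.91·230 + 19.82·566 = 58009.78.
Real growth = 58009.78/71457.78 − 1 = -0.1882.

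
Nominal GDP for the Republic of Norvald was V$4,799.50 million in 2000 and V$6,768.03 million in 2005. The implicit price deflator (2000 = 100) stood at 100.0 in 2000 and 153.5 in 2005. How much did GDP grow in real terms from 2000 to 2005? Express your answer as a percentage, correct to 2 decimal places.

Real GDP 2000 = 4799.50 / 1.000 = 4799.50.
Real GDP 2005 = 6768.03 / 1.535 = 4409.14.
Real growth = 4409.14 / 4799.50 − 1 = -0.0813.

-8.13%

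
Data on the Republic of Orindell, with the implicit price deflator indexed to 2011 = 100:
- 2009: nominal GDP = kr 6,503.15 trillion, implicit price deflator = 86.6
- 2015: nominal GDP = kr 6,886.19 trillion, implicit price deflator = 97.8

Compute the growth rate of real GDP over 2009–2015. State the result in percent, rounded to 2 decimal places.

-6.24%

Real GDP 2009 = 6503.15 / 0.866 = 7509.41.
Real GDP 2015 = 6886.19 / 0.978 = 7041.09.
Real growth = 7041.09 / 7509.41 − 1 = -0.0624.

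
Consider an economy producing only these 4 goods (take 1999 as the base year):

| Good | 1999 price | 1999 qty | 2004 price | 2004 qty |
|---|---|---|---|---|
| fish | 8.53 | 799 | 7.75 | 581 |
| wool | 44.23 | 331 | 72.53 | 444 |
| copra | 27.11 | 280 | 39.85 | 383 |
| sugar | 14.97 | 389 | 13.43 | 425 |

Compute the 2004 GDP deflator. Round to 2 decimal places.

Nominal GDP 2004 = 7.75·581 + 72.53·444 + 39.85·383 + 13.43·425 = 57676.37.
Real GDP 2004 (at 1999 prices) = 8.53·581 + 44.23·444 + 27.11·383 + 14.97·425 = 41339.43.
Deflator = Nominal/Real × 100 = 57676.37/41339.43 × 100 = 139.519.

139.52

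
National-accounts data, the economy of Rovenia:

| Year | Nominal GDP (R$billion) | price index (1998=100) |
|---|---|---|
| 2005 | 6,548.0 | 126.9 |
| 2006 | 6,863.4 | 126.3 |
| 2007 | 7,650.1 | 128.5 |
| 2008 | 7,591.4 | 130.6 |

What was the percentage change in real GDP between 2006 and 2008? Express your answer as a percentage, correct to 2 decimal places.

Real GDP 2006 = 6863.4/1.263 = 5434.20.
Real GDP 2008 = 7591.4/1.306 = 5812.71.
Change = 5812.71/5434.20 − 1 = 0.0697.

6.97%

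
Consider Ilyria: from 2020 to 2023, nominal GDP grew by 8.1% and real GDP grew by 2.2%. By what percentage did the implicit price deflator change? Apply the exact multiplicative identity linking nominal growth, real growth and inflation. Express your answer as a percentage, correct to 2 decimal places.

(1 + g_nom) = (1 + g_real)(1 + π), so π = 1.0810 / 1.0220 − 1 = 0.05773.

5.77%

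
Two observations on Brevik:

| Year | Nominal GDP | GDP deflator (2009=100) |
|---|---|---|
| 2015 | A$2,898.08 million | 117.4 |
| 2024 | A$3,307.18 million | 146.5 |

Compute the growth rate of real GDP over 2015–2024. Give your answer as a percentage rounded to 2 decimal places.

Real GDP 2015 = 2898.08 / 1.174 = 2468.55.
Real GDP 2024 = 3307.18 / 1.465 = 2257.46.
Real growth = 2257.46 / 2468.55 − 1 = -0.0855.

-8.55%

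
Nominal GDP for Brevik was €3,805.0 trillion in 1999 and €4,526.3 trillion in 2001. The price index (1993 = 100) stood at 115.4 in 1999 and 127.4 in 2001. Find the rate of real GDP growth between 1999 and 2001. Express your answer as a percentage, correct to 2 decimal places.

7.75%

Deflate each year: 1999 → 3805.0/1.154 = 3297.23; 2001 → 4526.3/1.274 = 3552.83.
So real GDP changed by 3552.83/3297.23 − 1 = 0.0775, i.e. 7.75%.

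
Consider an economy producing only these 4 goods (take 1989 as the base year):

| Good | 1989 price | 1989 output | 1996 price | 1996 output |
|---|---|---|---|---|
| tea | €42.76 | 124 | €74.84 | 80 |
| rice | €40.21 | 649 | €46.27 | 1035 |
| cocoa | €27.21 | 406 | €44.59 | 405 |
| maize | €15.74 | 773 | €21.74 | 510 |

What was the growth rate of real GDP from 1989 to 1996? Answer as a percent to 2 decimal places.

Real GDP 1989 = Nominal GDP 1989 = 42.76·124 + 40.21·649 + 27.21·406 + 15.74·773 = 54612.81.
Real GDP 1996 (at 1989 prices) = 42.76·80 + 40.21·1035 + 27.21·405 + 15.74·510 = 64085.60.
Real growth = 64085.60/54612.81 − 1 = 0.1735.

17.35%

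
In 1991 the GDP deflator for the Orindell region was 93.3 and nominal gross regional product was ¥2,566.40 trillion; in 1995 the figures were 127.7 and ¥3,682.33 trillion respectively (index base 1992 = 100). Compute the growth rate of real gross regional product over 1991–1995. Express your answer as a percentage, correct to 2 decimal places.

4.83%

Real gross regional product 1991 = 2566.40 / 0.933 = 2750.70.
Real gross regional product 1995 = 3682.33 / 1.277 = 2883.58.
Real growth = 2883.58 / 2750.70 − 1 = 0.0483.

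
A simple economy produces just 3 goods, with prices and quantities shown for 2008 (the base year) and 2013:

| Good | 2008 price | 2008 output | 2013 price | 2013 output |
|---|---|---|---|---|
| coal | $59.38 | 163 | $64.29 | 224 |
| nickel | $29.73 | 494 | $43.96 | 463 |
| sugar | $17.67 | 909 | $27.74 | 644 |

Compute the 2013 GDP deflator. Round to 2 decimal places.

136.87

Nominal GDP 2013 = 64.29·224 + 43.96·463 + 27.74·644 = 52619.00.
Real GDP 2013 (at 2008 prices) = 59.38·224 + 29.73·463 + 17.67·644 = 38445.59.
Deflator = Nominal/Real × 100 = 52619.00/38445.59 × 100 = 136.866.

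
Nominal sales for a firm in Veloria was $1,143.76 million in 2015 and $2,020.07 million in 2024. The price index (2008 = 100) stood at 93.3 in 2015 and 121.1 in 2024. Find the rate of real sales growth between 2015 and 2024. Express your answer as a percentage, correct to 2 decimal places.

Deflate each year: 2015 → 1143.76/0.933 = 1225.89; 2024 → 2020.07/1.211 = 1668.10.
So real sales changed by 1668.10/1225.89 − 1 = 0.3607, i.e. 36.07%.

36.07%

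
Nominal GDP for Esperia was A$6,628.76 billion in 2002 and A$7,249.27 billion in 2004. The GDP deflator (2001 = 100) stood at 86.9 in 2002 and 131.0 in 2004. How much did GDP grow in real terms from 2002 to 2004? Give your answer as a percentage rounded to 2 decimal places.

Real GDP 2002 = 6628.76 / 0.869 = 7628.03.
Real GDP 2004 = 7249.27 / 1.310 = 5533.79.
Real growth = 5533.79 / 7628.03 − 1 = -0.2745.

-27.45%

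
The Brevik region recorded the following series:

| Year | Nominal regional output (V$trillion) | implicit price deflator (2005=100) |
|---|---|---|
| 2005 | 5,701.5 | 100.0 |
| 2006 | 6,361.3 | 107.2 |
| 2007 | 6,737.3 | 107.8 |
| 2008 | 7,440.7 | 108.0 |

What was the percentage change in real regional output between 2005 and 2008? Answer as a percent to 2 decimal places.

Real regional output 2005 = 5701.5/1.000 = 5701.50.
Real regional output 2008 = 7440.7/1.080 = 6889.54.
Change = 6889.54/5701.50 − 1 = 0.2084.

20.84%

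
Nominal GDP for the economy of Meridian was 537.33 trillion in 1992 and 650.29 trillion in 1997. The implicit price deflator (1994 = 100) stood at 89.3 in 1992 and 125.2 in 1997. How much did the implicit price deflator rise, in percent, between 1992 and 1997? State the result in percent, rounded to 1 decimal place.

40.2%

Price-level change = 125.2 / 89.3 − 1 = 0.4020.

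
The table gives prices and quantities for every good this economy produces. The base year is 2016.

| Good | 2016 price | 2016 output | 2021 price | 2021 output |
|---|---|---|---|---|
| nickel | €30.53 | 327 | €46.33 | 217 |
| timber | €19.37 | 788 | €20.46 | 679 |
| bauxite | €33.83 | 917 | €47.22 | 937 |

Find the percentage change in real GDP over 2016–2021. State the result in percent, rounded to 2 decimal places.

Real GDP 2016 = Nominal GDP 2016 = 30.53·327 + 19.37·788 + 33.83·917 = 56268.98.
Real GDP 2021 (at 2016 prices) = 30.53·217 + 19.37·679 + 33.83·937 = 51475.95.
Real growth = 51475.95/56268.98 − 1 = -0.0852.

-8.52%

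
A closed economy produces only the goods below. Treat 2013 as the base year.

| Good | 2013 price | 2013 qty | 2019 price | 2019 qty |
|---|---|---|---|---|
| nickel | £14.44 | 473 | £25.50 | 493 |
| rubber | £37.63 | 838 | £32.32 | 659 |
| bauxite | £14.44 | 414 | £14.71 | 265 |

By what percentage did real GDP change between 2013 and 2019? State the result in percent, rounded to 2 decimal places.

-19.39%

Real GDP 2013 = Nominal GDP 2013 = 14.44·473 + 37.63·838 + 14.44·414 = 44342.22.
Real GDP 2019 (at 2013 prices) = 14.44·493 + 37.63·659 + 14.44·265 = 35743.69.
Real growth = 35743.69/44342.22 − 1 = -0.1939.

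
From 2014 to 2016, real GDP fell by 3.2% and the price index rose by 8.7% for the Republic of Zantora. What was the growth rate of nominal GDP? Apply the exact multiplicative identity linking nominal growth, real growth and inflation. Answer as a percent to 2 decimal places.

5.22%

(1 + g_nom) = (1 + g_real)(1 + π) = 0.9680 × 1.0870 = 1.05222.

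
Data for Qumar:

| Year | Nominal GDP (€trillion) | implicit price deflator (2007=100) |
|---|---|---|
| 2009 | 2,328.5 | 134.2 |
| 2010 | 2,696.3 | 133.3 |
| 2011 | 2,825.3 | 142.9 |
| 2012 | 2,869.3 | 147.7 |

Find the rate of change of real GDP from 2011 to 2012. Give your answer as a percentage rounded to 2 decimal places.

Real GDP 2011 = 2825.3/1.429 = 1977.12.
Real GDP 2012 = 2869.3/1.477 = 1942.65.
Change = 1942.65/1977.12 − 1 = -0.0174.

-1.74%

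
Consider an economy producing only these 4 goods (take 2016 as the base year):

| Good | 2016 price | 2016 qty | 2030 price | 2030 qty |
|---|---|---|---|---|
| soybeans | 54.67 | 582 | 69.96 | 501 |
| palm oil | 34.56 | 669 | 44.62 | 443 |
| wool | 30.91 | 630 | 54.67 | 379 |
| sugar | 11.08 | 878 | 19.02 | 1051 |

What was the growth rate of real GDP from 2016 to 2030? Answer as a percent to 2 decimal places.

-21.49%

Real GDP 2016 = Nominal GDP 2016 = 54.67·582 + 34.56·669 + 30.91·630 + 11.08·878 = 84140.12.
Real GDP 2030 (at 2016 prices) = 54.67·501 + 34.56·443 + 30.91·379 + 11.08·1051 = 66059.72.
Real growth = 66059.72/84140.12 − 1 = -0.2149.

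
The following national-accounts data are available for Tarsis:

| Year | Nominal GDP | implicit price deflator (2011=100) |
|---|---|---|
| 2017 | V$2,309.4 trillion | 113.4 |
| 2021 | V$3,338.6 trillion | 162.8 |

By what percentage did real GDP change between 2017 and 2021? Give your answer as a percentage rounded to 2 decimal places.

0.70%

Real GDP 2017 = 2309.4 / 1.134 = 2036.51.
Real GDP 2021 = 3338.6 / 1.628 = 2050.74.
Real growth = 2050.74 / 2036.51 − 1 = 0.0070.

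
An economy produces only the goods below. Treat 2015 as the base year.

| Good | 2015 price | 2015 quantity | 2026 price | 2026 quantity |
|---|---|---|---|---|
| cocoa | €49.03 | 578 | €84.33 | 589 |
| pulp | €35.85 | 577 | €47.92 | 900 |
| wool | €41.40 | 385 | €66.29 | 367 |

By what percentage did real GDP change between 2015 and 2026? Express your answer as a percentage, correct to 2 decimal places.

17.51%

Real GDP 2015 = Nominal GDP 2015 = 49.03·578 + 35.85·577 + 41.40·385 = 64963.79.
Real GDP 2026 (at 2015 prices) = 49.03·589 + 35.85·900 + 41.40·367 = 76337.47.
Real growth = 76337.47/64963.79 − 1 = 0.1751.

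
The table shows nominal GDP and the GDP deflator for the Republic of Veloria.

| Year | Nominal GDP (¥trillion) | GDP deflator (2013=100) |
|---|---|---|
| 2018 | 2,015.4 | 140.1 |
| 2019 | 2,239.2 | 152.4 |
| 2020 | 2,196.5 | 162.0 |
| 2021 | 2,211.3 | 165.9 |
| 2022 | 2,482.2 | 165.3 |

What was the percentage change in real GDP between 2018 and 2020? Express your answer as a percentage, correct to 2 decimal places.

Real GDP 2018 = 2015.4/1.401 = 1438.54.
Real GDP 2020 = 2196.5/1.620 = 1355.86.
Change = 1355.86/1438.54 − 1 = -0.0575.

-5.75%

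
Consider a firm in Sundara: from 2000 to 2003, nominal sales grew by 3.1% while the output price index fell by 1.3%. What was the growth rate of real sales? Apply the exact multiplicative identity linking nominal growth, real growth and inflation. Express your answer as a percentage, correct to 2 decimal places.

4.46%

(1 + g_nom) = (1 + g_real)(1 + π), so g_real = 1.0310 / 0.9870 − 1 = 0.04458.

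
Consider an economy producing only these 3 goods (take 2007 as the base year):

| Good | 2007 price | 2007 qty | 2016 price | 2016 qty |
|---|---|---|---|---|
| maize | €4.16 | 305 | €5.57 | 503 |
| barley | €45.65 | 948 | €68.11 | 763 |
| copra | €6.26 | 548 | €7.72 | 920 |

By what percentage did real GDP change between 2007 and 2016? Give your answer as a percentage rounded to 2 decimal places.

Real GDP 2007 = Nominal GDP 2007 = 4.16·305 + 45.65·948 + 6.26·548 = 47975.48.
Real GDP 2016 (at 2007 prices) = 4.16·503 + 45.65·763 + 6.26·920 = 42682.63.
Real growth = 42682.63/47975.48 − 1 = -0.1103.

-11.03%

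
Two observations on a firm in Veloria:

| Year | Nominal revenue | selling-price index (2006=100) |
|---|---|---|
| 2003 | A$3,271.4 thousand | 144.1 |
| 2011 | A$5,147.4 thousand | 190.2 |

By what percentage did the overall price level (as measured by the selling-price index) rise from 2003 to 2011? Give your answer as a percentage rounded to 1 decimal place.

32.0%

Price-level change = 190.2 / 144.1 − 1 = 0.3199.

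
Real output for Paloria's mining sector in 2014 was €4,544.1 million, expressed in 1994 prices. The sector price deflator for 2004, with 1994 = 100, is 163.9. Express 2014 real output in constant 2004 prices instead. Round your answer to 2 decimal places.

€7,447.78 million

Real output in 2004 prices = Real output in 1994 prices × (P_2004/P_1994) = 4544.1 × 1.639 = 7447.78.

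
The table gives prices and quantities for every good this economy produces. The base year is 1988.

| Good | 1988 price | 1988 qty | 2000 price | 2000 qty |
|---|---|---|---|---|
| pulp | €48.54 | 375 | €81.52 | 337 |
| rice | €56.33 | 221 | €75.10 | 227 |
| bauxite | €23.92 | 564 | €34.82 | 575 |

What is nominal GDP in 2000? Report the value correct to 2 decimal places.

Nominal GDP 2000 = Σ (p_2000 × q_2000) = 81.52·337 + 75.10·227 + 34.82·575 = 64541.44.

€64541.44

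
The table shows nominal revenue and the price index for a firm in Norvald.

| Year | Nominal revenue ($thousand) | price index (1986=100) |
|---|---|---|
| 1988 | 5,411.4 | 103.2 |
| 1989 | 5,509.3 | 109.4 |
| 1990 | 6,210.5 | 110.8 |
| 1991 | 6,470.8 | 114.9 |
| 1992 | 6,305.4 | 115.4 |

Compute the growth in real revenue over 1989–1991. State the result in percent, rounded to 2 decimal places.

Real revenue 1989 = 5509.3/1.094 = 5035.92.
Real revenue 1991 = 6470.8/1.149 = 5631.68.
Change = 5631.68/5035.92 − 1 = 0.1183.

11.83%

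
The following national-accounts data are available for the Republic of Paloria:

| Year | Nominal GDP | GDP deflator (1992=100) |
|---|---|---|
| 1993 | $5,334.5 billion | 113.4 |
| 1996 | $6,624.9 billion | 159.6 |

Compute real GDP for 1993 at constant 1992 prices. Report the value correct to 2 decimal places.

Real GDP = Nominal / (GDP deflator/100) = 5334.5 / 1.134 = 4704.14.

$4,704.14 billion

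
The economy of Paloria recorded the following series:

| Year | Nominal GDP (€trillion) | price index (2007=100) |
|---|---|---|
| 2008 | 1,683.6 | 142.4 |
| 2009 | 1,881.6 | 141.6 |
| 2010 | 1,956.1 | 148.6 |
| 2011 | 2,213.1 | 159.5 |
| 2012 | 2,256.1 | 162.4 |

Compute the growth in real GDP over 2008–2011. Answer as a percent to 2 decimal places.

17.36%

Real GDP 2008 = 1683.6/1.424 = 1182.30.
Real GDP 2011 = 2213.1/1.595 = 1387.52.
Change = 1387.52/1182.30 − 1 = 0.1736.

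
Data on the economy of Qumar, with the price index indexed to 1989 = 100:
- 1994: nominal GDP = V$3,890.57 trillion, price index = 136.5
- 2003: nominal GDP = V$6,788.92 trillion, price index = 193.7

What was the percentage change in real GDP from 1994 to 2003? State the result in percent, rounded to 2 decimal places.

22.97%

Deflate each year: 1994 → 3890.57/1.365 = 2850.23; 2003 → 6788.92/1.937 = 3504.86.
So real GDP changed by 3504.86/2850.23 − 1 = 0.2297, i.e. 22.97%.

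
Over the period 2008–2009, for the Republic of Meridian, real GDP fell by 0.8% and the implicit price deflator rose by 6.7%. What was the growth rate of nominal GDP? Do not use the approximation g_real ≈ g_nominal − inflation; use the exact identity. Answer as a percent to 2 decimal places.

(1 + g_nom) = (1 + g_real)(1 + π) = 0.9920 × 1.0670 = 1.05846.

5.85%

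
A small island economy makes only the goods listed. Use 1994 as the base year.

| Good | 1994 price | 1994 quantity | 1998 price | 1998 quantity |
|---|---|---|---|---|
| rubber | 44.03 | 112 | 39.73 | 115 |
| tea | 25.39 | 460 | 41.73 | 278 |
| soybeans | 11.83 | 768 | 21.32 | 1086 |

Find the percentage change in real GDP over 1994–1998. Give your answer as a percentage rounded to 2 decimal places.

Real GDP 1994 = Nominal GDP 1994 = 44.03·112 + 25.39·460 + 11.83·768 = 25696.20.
Real GDP 1998 (at 1994 prices) = 44.03·115 + 25.39·278 + 11.83·1086 = 24969.25.
Real growth = 24969.25/25696.20 − 1 = -0.0283.

-2.83%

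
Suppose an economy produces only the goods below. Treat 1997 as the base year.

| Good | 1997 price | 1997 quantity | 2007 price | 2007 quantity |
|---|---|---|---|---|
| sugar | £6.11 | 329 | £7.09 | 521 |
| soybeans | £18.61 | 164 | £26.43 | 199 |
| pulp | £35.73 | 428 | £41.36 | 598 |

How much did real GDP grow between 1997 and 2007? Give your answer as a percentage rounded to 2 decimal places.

Real GDP 1997 = Nominal GDP 1997 = 6.11·329 + 18.61·164 + 35.73·428 = 20354.67.
Real GDP 2007 (at 1997 prices) = 6.11·521 + 18.61·199 + 35.73·598 = 28253.24.
Real growth = 28253.24/20354.67 − 1 = 0.3880.

38.80%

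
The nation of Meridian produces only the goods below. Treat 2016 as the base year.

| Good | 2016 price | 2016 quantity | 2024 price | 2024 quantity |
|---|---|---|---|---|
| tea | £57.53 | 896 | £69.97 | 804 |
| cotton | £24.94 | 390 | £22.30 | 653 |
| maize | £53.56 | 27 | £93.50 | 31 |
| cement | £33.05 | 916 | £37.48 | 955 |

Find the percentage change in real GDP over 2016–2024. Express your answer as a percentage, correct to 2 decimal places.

Real GDP 2016 = Nominal GDP 2016 = 57.53·896 + 24.94·390 + 53.56·27 + 33.05·916 = 92993.40.
Real GDP 2024 (at 2016 prices) = 57.53·804 + 24.94·653 + 53.56·31 + 33.05·955 = 95763.05.
Real growth = 95763.05/92993.40 − 1 = 0.0298.

2.98%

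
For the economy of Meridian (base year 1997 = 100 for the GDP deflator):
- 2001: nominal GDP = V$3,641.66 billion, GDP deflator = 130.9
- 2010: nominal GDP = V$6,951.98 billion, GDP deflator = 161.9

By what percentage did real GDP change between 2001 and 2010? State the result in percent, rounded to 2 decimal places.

Real GDP 2001 = 3641.66 / 1.309 = 2782.02.
Real GDP 2010 = 6951.98 / 1.619 = 4294.00.
Real growth = 4294.00 / 2782.02 − 1 = 0.5435.

54.35%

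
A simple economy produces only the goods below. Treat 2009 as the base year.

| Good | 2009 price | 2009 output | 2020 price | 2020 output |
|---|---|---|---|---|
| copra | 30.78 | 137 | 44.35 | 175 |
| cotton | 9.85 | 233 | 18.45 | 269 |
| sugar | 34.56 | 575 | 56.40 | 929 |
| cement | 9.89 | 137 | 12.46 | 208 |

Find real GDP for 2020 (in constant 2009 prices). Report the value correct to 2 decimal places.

Real GDP 2020 = Σ (p_2009 × q_2020) = 30.78·175 + 9.85·269 + 34.56·929 + 9.89·208 = 42199.51.

42199.51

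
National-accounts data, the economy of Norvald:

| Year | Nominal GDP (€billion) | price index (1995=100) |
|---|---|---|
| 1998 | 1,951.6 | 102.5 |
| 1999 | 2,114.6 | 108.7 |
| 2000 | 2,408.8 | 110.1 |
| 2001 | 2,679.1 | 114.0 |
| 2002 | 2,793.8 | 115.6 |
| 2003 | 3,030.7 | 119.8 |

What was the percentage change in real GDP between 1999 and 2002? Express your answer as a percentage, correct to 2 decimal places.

Real GDP 1999 = 2114.6/1.087 = 1945.35.
Real GDP 2002 = 2793.8/1.156 = 2416.78.
Change = 2416.78/1945.35 − 1 = 0.2423.

24.23%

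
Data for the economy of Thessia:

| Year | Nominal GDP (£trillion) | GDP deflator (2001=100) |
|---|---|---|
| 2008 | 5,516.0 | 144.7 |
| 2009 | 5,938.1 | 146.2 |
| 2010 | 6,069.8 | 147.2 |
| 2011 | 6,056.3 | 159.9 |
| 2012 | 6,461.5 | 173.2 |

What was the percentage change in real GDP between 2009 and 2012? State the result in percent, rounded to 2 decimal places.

-8.15%

Real GDP 2009 = 5938.1/1.462 = 4061.63.
Real GDP 2012 = 6461.5/1.732 = 3730.66.
Change = 3730.66/4061.63 − 1 = -0.0815.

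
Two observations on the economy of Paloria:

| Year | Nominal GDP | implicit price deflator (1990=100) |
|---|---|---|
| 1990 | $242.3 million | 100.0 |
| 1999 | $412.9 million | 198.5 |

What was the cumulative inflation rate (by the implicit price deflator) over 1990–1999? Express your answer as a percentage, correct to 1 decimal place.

98.5%

Price-level change = 198.5 / 100.0 − 1 = 0.9850.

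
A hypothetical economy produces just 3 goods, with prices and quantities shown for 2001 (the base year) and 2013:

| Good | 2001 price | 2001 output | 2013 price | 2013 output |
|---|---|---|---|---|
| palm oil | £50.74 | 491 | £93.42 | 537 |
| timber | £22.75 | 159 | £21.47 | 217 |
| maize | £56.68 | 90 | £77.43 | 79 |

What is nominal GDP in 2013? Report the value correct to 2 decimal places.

Nominal GDP 2013 = Σ (p_2013 × q_2013) = 93.42·537 + 21.47·217 + 77.43·79 = 60942.50.

£60942.50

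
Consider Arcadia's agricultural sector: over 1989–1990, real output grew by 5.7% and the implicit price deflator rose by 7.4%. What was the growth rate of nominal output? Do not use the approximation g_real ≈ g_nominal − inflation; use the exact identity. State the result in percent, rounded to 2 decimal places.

13.52%

(1 + g_nom) = (1 + g_real)(1 + π) = 1.0570 × 1.0740 = 1.13522.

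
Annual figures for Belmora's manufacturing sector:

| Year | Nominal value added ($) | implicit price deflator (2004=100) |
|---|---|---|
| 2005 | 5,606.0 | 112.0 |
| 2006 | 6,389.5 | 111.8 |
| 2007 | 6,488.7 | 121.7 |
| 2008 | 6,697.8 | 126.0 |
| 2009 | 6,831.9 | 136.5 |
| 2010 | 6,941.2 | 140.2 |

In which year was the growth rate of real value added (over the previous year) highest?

2006

2006: real = 6389.5/1.118 = 5715.12; growth vs 2005 (5005.36) = 14.18%.
2007: real = 6488.7/1.217 = 5331.72; growth vs 2006 (5715.12) = -6.71%.
2008: real = 6697.8/1.260 = 5315.71; growth vs 2007 (5331.72) = -0.30%.
2009: real = 6831.9/1.365 = 5005.05; growth vs 2008 (5315.71) = -5.84%.
2010: real = 6941.2/1.402 = 4950.93; growth vs 2009 (5005.05) = -1.08%.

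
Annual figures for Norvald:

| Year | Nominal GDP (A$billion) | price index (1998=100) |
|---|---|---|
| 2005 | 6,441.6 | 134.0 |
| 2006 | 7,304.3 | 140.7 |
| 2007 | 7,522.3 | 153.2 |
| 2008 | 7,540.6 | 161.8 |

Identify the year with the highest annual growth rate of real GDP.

2006: real = 7304.3/1.407 = 5191.40; growth vs 2005 (4807.16) = 7.99%.
2007: real = 7522.3/1.532 = 4910.12; growth vs 2006 (5191.40) = -5.42%.
2008: real = 7540.6/1.618 = 4660.44; growth vs 2007 (4910.12) = -5.09%.

2006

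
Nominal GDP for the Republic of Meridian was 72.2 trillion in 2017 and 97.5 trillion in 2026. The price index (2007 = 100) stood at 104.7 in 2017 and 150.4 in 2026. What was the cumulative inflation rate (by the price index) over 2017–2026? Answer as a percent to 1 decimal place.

43.6%

Price-level change = 150.4 / 104.7 − 1 = 0.4365.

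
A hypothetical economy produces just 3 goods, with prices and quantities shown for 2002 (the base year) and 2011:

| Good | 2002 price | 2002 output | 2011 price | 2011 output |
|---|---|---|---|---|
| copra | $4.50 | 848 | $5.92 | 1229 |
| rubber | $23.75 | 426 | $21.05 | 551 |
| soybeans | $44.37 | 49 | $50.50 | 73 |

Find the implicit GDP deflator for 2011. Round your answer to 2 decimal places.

103.23

Nominal GDP 2011 = 5.92·1229 + 21.05·551 + 50.50·73 = 22560.73.
Real GDP 2011 (at 2002 prices) = 4.50·1229 + 23.75·551 + 44.37·73 = 21855.76.
Deflator = Nominal/Real × 100 = 22560.73/21855.76 × 100 = 103.226.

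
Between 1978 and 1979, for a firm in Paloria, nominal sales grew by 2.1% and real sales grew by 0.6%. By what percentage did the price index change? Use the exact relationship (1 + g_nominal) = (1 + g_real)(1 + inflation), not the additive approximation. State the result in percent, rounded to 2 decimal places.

1.49%

(1 + g_nom) = (1 + g_real)(1 + π), so π = 1.0210 / 1.0060 − 1 = 0.01491.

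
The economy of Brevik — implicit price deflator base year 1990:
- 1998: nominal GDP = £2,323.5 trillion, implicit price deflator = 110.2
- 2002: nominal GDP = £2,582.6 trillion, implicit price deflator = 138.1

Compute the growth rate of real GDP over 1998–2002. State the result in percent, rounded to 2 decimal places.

Deflate each year: 1998 → 2323.5/1.102 = 2108.44; 2002 → 2582.6/1.381 = 1870.09.
So real GDP changed by 1870.09/2108.44 − 1 = -0.1130, i.e. -11.30%.

-11.30%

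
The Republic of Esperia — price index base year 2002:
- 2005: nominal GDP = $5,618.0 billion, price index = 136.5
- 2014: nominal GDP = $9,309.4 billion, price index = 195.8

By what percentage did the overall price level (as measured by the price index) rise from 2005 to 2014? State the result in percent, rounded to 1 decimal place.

Price-level change = 195.8 / 136.5 − 1 = 0.4344.

43.4%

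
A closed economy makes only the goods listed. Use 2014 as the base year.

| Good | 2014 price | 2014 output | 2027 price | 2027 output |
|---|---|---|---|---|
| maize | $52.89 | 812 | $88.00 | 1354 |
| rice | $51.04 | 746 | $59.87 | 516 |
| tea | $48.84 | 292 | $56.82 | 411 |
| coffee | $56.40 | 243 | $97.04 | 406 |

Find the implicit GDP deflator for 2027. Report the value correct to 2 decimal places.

151.00

Nominal GDP 2027 = 88.00·1354 + 59.87·516 + 56.82·411 + 97.04·406 = 212796.18.
Real GDP 2027 (at 2014 prices) = 52.89·1354 + 51.04·516 + 48.84·411 + 56.40·406 = 140921.34.
Deflator = Nominal/Real × 100 = 212796.18/140921.34 × 100 = 151.004.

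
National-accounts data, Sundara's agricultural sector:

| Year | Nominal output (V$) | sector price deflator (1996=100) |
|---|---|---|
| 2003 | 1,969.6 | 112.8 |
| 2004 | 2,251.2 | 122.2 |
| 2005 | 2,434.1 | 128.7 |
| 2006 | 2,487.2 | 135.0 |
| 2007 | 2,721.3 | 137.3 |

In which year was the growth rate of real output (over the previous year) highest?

2004: real = 2251.2/1.222 = 1842.23; growth vs 2003 (1746.10) = 5.51%.
2005: real = 2434.1/1.287 = 1891.30; growth vs 2004 (1842.23) = 2.66%.
2006: real = 2487.2/1.350 = 1842.37; growth vs 2005 (1891.30) = -2.59%.
2007: real = 2721.3/1.373 = 1982.01; growth vs 2006 (1842.37) = 7.58%.

2007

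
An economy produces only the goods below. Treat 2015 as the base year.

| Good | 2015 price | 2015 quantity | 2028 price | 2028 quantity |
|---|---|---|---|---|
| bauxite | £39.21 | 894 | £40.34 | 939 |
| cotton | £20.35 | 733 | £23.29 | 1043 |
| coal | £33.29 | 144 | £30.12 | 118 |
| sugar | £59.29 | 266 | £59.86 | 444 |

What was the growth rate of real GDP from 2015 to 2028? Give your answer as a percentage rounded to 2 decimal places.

Real GDP 2015 = Nominal GDP 2015 = 39.21·894 + 20.35·733 + 33.29·144 + 59.29·266 = 70535.19.
Real GDP 2028 (at 2015 prices) = 39.21·939 + 20.35·1043 + 33.29·118 + 59.29·444 = 88296.22.
Real growth = 88296.22/70535.19 − 1 = 0.2518.

25.18%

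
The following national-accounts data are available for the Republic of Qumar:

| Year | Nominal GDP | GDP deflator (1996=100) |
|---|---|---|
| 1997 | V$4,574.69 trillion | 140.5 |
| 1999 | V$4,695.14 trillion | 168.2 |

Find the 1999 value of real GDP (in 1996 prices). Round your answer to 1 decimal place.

V$2,791.4 trillion

Real GDP = Nominal / (GDP deflator/100) = 4695.14 / 1.682 = 2791.40.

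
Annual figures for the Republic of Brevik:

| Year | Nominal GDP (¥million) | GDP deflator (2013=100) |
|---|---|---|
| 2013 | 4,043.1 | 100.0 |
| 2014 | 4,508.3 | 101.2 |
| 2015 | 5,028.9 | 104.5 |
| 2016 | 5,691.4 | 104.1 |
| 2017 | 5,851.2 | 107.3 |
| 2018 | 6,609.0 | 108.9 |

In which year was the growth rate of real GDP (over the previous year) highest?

2016

2014: real = 4508.3/1.012 = 4454.84; growth vs 2013 (4043.10) = 10.18%.
2015: real = 5028.9/1.045 = 4812.34; growth vs 2014 (4454.84) = 8.02%.
2016: real = 5691.4/1.041 = 5467.24; growth vs 2015 (4812.34) = 13.61%.
2017: real = 5851.2/1.073 = 5453.12; growth vs 2016 (5467.24) = -0.26%.
2018: real = 6609.0/1.089 = 6068.87; growth vs 2017 (5453.12) = 11.29%.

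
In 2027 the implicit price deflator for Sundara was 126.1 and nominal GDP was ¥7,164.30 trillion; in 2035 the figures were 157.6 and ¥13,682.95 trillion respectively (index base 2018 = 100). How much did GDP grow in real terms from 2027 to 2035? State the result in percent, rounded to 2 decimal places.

Deflate each year: 2027 → 7164.30/1.261 = 5681.44; 2035 → 13682.95/1.576 = 8682.07.
So real GDP changed by 8682.07/5681.44 − 1 = 0.5281, i.e. 52.81%.

52.81%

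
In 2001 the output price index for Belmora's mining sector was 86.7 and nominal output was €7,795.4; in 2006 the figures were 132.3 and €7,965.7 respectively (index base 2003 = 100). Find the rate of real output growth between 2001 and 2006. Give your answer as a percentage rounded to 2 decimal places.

Deflate each year: 2001 → 7795.4/0.867 = 8991.23; 2006 → 7965.7/1.323 = 6020.94.
So real output changed by 6020.94/8991.23 − 1 = -0.3304, i.e. -33.04%.

-33.04%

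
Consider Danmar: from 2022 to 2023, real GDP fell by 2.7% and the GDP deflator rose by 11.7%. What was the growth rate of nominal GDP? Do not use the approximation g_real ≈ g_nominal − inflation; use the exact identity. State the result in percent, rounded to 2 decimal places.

8.68%

(1 + g_nom) = (1 + g_real)(1 + π) = 0.9730 × 1.1170 = 1.08684.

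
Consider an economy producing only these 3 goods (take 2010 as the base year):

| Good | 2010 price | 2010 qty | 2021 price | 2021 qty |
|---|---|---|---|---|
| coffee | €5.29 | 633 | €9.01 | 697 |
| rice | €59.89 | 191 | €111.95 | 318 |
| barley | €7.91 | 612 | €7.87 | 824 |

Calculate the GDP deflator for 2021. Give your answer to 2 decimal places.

165.35

Nominal GDP 2021 = 9.01·697 + 111.95·318 + 7.87·824 = 48364.95.
Real GDP 2021 (at 2010 prices) = 5.29·697 + 59.89·318 + 7.91·824 = 29249.99.
Deflator = Nominal/Real × 100 = 48364.95/29249.99 × 100 = 165.350.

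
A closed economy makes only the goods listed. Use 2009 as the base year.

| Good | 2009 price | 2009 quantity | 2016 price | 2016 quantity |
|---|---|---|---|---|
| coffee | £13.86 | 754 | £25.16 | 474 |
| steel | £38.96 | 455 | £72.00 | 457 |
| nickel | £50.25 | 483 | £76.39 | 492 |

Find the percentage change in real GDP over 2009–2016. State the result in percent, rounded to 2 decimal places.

Real GDP 2009 = Nominal GDP 2009 = 13.86·754 + 38.96·455 + 50.25·483 = 52447.99.
Real GDP 2016 (at 2009 prices) = 13.86·474 + 38.96·457 + 50.25·492 = 49097.36.
Real growth = 49097.36/52447.99 − 1 = -0.0639.

-6.39%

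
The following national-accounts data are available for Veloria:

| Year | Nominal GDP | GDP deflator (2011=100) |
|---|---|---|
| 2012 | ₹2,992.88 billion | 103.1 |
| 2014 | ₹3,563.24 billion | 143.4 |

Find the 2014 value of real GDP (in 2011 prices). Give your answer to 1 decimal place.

Real GDP = Nominal / (GDP deflator/100) = 3563.24 / 1.434 = 2484.83.

₹2,484.8 billion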